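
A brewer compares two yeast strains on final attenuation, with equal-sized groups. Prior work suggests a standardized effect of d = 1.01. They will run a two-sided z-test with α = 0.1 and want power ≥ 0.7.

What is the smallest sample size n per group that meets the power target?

Set Φ(δ − 1.645) = 0.7; then δ − 1.645 = Φ⁻¹(0.7) = 0.524, giving δ = 2.169.
(For δ > 0 the lower-tail rejection region contributes negligibly to power, so the one-term inversion is standard.)
δ = d·√(n/2) ⇒ n = 2(δ/d)² = 2 × (2.169 / 1.01)² = 9.23.
Rounding up, n = 10 per group.

n = 10 per group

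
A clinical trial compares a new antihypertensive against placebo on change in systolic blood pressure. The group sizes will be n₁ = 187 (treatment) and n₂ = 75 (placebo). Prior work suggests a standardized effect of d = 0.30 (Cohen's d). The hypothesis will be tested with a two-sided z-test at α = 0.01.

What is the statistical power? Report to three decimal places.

Noncentrality parameter: δ = d / √(1/n₁ + 1/n₂) = 0.30 / √(1/187 + 1/75) = 2.1949
Two-sided α = 0.01 → critical value z_{0.005} = 2.576.
Power = Φ(δ − 2.576) + Φ(−δ − 2.576) = Φ(-0.381) + Φ(-4.771) = 0.3516 + 0.0000 = 0.3516.

Power ≈ 0.352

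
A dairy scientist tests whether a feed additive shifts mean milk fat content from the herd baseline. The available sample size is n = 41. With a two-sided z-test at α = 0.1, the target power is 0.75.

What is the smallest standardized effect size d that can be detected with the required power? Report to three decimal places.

d ≈ 0.362

Need Φ(δ − 1.645) = 0.75, so δ = 1.645 + 0.674 = 2.319.
(The second rejection-region term Φ(−δ − z_{α/2}) is negligible and dropped.)
δ = d·√n ⇒ d = δ/√n = 2.319/√41 = 0.3622.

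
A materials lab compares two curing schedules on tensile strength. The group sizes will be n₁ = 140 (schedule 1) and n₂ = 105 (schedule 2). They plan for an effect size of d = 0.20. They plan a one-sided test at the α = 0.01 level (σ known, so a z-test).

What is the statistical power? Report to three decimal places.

Noncentrality parameter: δ = d / √(1/n₁ + 1/n₂) = 0.20 / √(1/140 + 1/105) = 1.5492
Critical value for a one-sided test at α = 0.01: z_α = 2.326.
Power = Φ(δ − 2.326) = Φ(-0.777) = 0.2185.

Power ≈ 0.219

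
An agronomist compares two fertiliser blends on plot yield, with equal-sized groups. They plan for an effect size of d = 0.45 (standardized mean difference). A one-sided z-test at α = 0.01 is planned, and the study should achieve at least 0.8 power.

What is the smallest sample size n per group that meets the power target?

n = 100 per group

Set Φ(δ − 2.326) = 0.8; then δ − 2.326 = Φ⁻¹(0.8) = 0.842, giving δ = 3.168.
δ = d·√(n/2) ⇒ n = 2(δ/d)² = 2 × (3.168 / 0.45)² = 99.12.
Round up to the next whole unit.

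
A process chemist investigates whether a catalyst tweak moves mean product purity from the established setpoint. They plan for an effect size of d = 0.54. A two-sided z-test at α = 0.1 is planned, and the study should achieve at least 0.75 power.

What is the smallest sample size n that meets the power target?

For power 0.75 need Φ(δ − z_{0.05}) = 0.75, so δ = z_{0.05} + z_{0.25} = 1.645 + 0.674 = 2.319.
(Ignoring the negligible lower-tail rejection probability gives the usual closed-form inversion.)
δ = d·√n ⇒ n = (δ/d)² = (2.319 / 0.54)² = 18.45.
Rounding up, n = 19.

n = 19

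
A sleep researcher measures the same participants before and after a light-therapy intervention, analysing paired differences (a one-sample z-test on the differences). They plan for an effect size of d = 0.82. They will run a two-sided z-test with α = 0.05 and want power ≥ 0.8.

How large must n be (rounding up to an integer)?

For power 0.8 need Φ(δ − z_{0.025}) = 0.8, so δ = z_{0.025} + z_{0.20} = 1.960 + 0.842 = 2.802.
(For δ > 0 the lower-tail rejection region contributes negligibly to power, so the one-term inversion is standard.)
δ = d·√n ⇒ n = (δ/d)² = (2.802 / 0.82)² = 11.67.
Rounding up, n = 12.

n = 12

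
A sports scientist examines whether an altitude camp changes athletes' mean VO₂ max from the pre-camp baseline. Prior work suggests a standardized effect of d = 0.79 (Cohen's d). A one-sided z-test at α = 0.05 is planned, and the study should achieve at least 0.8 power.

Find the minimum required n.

n = 10

For power 0.8 need Φ(δ − z_{0.05}) = 0.8, so δ = z_{0.05} + z_{0.20} = 1.645 + 0.842 = 2.486.
δ = d·√n ⇒ n = (δ/d)² = (2.486 / 0.79)² = 9.91.
Round up to the next whole unit.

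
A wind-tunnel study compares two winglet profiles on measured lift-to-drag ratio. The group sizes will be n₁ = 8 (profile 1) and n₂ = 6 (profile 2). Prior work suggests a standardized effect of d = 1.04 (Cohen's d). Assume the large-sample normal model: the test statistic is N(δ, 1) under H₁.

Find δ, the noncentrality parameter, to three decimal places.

δ ≈ 1.926

δ = d / √(1/n₁ + 1/n₂) = 1.04 / √(1/8 + 1/6) = 1.9257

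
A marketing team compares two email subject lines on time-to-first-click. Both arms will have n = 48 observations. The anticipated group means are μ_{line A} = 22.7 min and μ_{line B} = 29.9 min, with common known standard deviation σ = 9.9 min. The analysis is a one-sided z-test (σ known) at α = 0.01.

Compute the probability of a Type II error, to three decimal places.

β ≈ 0.108

Standardized effect: d = |μ_{line A} − μ_{line B}| / σ = |22.7 − 29.9| / 9.9 = 0.7273
Noncentrality parameter: δ = d·√(n/2) = 0.7273 × √(48/2) = 3.5629
Critical value for a one-sided test at α = 0.01: z_α = 2.326.
Power = P(Z > 2.326 − δ) = Φ(1.237) = 0.8919.
Type II error: β = 1 − power = 1 − 0.8919 = 0.1081.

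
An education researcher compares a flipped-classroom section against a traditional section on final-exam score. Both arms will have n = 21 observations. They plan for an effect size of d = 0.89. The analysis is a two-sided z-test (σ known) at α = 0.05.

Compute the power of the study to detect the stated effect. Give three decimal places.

Power ≈ 0.822

Noncentrality parameter: δ = d·√(n/2) = 0.89 × √(21/2) = 2.8839
Two-sided α = 0.05 → critical value z_{0.025} = 1.960.
Power = Φ(δ − 1.960) + Φ(−δ − 1.960) = Φ(0.924) + Φ(-4.844) = 0.8222 + 0.0000 = 0.8222.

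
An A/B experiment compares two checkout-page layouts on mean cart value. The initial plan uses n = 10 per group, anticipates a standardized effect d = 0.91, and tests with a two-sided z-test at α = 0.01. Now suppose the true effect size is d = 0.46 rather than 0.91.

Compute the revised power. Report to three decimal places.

With d = 0.46: δ = d·√(n/2) = 0.46 × √(10/2) = 1.0286. Critical value z_{0.005} = 2.576.
Revised power = Φ(δ − 2.576) + Φ(−δ − 2.576) = Φ(-1.547) + Φ(-3.604) = 0.0609 + 0.0002 = 0.0611.

Power ≈ 0.061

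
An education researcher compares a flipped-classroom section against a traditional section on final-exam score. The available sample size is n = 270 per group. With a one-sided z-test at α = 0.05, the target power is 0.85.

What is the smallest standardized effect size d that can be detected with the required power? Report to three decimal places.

Required noncentrality: δ = z_{0.05} + z_{0.15} = 1.645 + 1.036 = 2.681.
δ = d·√(n/2) ⇒ d = δ/√(n/2) = 2.681/√(270/2) = 0.2308.

d ≈ 0.231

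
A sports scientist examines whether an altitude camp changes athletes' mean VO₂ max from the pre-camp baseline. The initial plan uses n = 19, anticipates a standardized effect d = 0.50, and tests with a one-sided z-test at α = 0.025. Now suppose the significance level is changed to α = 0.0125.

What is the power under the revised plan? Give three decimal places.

δ = d·√n = 0.50 × √19 = 2.1794 (unchanged). New critical value: z_{0.0125} = 2.241.
Revised power = Φ(δ − 2.241) = Φ(-0.062) = 0.4753.

Power ≈ 0.475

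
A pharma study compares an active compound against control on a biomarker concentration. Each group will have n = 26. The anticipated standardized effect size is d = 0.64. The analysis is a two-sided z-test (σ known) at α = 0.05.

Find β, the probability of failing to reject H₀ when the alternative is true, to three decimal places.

β ≈ 0.364

Noncentrality parameter: δ = d·√(n/2) = 0.64 × √(26/2) = 2.3076
Critical value for a two-sided test at α = 0.05: z_{α/2} = 1.960.
Power = Φ(δ − 1.960) + Φ(−δ − 1.960) = Φ(0.348) + Φ(-4.268) = 0.6359 + 0.0000 = 0.6359.
Type II error: β = 1 − power = 1 − 0.6359 = 0.3641.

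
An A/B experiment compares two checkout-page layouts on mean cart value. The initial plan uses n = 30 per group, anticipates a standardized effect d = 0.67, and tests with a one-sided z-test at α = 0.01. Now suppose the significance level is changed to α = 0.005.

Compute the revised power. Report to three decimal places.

Power ≈ 0.508

δ = d·√(n/2) = 0.67 × √(30/2) = 2.5949 (unchanged). New critical value: z_{0.005} = 2.576.
Revised power = Φ(δ − 2.576) = Φ(0.019) = 0.5076.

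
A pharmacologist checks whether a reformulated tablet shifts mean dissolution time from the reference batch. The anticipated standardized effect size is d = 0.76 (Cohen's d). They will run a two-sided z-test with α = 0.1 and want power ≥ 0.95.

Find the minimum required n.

n = 19

For power 0.95 need Φ(δ − z_{0.05}) = 0.95, so δ = z_{0.05} + z_{0.05} = 1.645 + 1.645 = 3.290.
(The Φ(−δ − z_{α/2}) term is vanishingly small for δ > 0 and is dropped in the standard sample-size formula.)
δ = d·√n ⇒ n = (δ/d)² = (3.290 / 0.76)² = 18.74.
Round up to the next whole unit.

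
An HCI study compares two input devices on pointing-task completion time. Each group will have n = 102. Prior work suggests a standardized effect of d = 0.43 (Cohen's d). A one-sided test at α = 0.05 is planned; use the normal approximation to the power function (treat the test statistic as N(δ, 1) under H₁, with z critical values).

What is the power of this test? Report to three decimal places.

Noncentrality parameter: δ = d·√(n/2) = 0.43 × √(102/2) = 3.0708
Critical value for a one-sided test at α = 0.05: z_α = 1.645.
Power = P(Z > 1.645 − δ) = Φ(1.426) = 0.9231.

Power ≈ 0.923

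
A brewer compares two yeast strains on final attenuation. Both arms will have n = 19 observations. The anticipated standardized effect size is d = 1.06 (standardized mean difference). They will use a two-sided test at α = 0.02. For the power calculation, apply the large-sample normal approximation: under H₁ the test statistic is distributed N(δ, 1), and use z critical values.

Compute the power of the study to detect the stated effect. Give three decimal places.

Power ≈ 0.827

Noncentrality parameter: δ = d·√(n/2) = 1.06 × √(19/2) = 3.2671
Critical value for a two-sided test at α = 0.02: z_{α/2} = 2.326.
Power = Φ(δ − 2.326) + Φ(−δ − 2.326) = Φ(0.941) + Φ(-5.593) = 0.8266 + 0.0000 = 0.8266.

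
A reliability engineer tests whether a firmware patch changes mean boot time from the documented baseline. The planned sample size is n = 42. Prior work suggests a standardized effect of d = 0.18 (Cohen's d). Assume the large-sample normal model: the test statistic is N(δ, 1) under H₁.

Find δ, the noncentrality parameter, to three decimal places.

δ = d·√n = 0.18 × √42 = 1.1665

δ ≈ 1.167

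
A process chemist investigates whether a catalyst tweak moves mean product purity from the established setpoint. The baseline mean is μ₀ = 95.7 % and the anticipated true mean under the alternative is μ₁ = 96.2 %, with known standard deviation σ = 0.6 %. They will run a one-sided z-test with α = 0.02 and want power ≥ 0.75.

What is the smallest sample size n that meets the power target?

Standardized effect: d = |μ₁ − μ₀| / σ = |96.2 − 95.7| / 0.6 = 0.8333
For power 0.75 need Φ(δ − z_{0.02}) = 0.75, so δ = z_{0.02} + z_{0.25} = 2.054 + 0.674 = 2.728.
δ = d·√n ⇒ n = (δ/d)² = (2.728 / 0.8333)² = 10.72.
Round up to the next whole unit.

n = 11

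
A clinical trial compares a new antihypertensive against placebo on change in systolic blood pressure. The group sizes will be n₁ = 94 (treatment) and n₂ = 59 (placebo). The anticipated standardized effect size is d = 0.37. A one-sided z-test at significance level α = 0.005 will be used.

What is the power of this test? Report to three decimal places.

Noncentrality parameter: δ = d / √(1/n₁ + 1/n₂) = 0.37 / √(1/94 + 1/59) = 2.2276
Critical value for a one-sided test at α = 0.005: z_α = 2.576.
Power = P(Z > 2.576 − δ) = Φ(-0.348) = 0.3639.

Power ≈ 0.364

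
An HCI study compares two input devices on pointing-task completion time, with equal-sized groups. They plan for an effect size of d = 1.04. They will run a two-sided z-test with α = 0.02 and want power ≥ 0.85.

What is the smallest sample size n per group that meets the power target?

Set Φ(δ − 2.326) = 0.85; then δ − 2.326 = Φ⁻¹(0.85) = 1.036, giving δ = 3.363.
(For δ > 0 the lower-tail rejection region contributes negligibly to power, so the one-term inversion is standard.)
δ = d·√(n/2) ⇒ n = 2(δ/d)² = 2 × (3.363 / 1.04)² = 20.91.
Rounding up, n = 21 per group.

n = 21 per group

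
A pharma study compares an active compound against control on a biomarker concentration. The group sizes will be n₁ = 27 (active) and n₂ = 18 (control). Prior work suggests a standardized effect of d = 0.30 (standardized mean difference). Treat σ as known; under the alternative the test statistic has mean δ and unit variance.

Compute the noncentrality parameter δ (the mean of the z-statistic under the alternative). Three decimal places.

δ ≈ 0.986

The noncentrality parameter scales effect size by the design's sample-size factor: δ = d / √(1/n₁ + 1/n₂) = 0.30 / √(1/27 + 1/18) = 0.9859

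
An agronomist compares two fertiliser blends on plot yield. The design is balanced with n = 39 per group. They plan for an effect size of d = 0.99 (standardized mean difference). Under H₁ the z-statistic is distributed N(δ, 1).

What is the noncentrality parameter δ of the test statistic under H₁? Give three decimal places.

δ ≈ 4.372

δ = d·√(n/2) = 0.99 × √(39/2) = 4.3717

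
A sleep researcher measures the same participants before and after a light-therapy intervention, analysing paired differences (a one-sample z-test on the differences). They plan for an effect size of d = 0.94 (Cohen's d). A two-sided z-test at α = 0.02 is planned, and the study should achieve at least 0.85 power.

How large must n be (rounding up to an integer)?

n = 13

For power 0.85 need Φ(δ − z_{0.01}) = 0.85, so δ = z_{0.01} + z_{0.15} = 2.326 + 1.036 = 3.363.
(The Φ(−δ − z_{α/2}) term is vanishingly small for δ > 0 and is dropped in the standard sample-size formula.)
δ = d·√n ⇒ n = (δ/d)² = (3.363 / 0.94)² = 12.80.
Rounding up, n = 13.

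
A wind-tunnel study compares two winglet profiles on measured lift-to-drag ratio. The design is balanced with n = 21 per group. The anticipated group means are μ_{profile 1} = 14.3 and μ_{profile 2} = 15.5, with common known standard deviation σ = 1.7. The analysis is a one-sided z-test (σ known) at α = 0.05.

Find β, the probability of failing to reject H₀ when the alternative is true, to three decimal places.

β ≈ 0.260

Standardized effect: d = |μ_{profile 1} − μ_{profile 2}| / σ = |14.3 − 15.5| / 1.7 = 0.7059
Noncentrality parameter: δ = d·√(n/2) = 0.7059 × √(21/2) = 2.2873
One-sided α = 0.05 → critical value z_{0.05} = 1.645.
Power = P(Z > 1.645 − δ) = Φ(0.642) = 0.7397.
Type II error: β = 1 − power = 1 − 0.7397 = 0.2603.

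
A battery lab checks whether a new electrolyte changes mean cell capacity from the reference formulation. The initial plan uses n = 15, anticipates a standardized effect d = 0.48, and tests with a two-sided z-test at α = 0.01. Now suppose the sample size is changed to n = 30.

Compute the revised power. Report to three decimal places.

Power ≈ 0.521

With n = 30: δ = d·√n = 0.48 × √30 = 2.6291. Critical value z_{0.005} = 2.576.
Revised power = Φ(δ − 2.576) + Φ(−δ − 2.576) = Φ(0.053) + Φ(-5.205) = 0.5212 + 0.0000 = 0.5212.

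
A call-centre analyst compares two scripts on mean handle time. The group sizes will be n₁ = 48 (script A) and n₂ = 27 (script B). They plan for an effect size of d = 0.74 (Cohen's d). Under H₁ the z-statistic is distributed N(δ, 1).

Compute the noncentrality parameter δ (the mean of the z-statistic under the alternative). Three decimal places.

The noncentrality parameter scales effect size by the design's sample-size factor: δ = d / √(1/n₁ + 1/n₂) = 0.74 / √(1/48 + 1/27) = 3.0761

δ ≈ 3.076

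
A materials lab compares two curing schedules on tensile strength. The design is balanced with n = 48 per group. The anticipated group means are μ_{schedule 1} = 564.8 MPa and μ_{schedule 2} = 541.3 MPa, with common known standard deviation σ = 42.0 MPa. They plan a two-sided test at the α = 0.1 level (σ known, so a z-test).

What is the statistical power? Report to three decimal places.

Power ≈ 0.864

Standardized effect: d = |μ_{schedule 1} − μ_{schedule 2}| / σ = |564.8 − 541.3| / 42.0 = 0.5595
Noncentrality parameter: δ = d·√(n/2) = 0.5595 × √(48/2) = 2.7411
Two-sided α = 0.1 → critical value z_{0.05} = 1.645.
Power = Φ(δ − 1.645) + Φ(−δ − 1.645) = Φ(1.096) + Φ(-4.386) = 0.8635 + 0.0000 = 0.8635.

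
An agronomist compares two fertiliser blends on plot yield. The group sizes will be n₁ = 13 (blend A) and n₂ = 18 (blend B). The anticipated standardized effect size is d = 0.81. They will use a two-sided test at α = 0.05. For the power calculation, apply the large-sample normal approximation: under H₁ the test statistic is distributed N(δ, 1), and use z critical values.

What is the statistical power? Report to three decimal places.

Power ≈ 0.605

Noncentrality parameter: δ = d / √(1/n₁ + 1/n₂) = 0.81 / √(1/13 + 1/18) = 2.2254
Critical value for a two-sided test at α = 0.05: z_{α/2} = 1.960.
Power = Φ(δ − 1.960) + Φ(−δ − 1.960) = Φ(0.265) + Φ(-4.185) = 0.6047 + 0.0000 = 0.6047.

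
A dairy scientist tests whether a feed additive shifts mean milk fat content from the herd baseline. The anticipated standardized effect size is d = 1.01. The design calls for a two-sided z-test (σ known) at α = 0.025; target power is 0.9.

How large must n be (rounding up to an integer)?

n = 13

Set Φ(δ − 2.241) = 0.9; then δ − 2.241 = Φ⁻¹(0.9) = 1.282, giving δ = 3.523.
(The Φ(−δ − z_{α/2}) term is vanishingly small for δ > 0 and is dropped in the standard sample-size formula.)
δ = d·√n ⇒ n = (δ/d)² = (3.523 / 1.01)² = 12.17.
Round up to the next whole unit.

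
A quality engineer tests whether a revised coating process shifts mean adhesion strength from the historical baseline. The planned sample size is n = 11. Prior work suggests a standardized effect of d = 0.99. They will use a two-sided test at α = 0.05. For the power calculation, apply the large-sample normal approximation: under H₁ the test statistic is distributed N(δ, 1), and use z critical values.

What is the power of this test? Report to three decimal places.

Power ≈ 0.907

Noncentrality parameter: δ = d·√n = 0.99 × √11 = 3.2835
Two-sided α = 0.05 → critical value z_{0.025} = 1.960.
Power = Φ(δ − 1.960) + Φ(−δ − 1.960) = Φ(1.323) + Φ(-5.243) = 0.9072 + 0.0000 = 0.9072.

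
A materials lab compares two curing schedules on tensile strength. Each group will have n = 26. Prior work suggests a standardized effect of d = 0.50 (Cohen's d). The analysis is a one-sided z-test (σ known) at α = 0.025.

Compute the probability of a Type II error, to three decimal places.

Noncentrality parameter: δ = d·√(n/2) = 0.50 × √(26/2) = 1.8028
Critical value for a one-sided test at α = 0.025: z_α = 1.960.
Power = P(Z > 1.960 − δ) = Φ(-0.157) = 0.4375.
Type II error: β = 1 − power = 1 − 0.4375 = 0.5625.

β ≈ 0.562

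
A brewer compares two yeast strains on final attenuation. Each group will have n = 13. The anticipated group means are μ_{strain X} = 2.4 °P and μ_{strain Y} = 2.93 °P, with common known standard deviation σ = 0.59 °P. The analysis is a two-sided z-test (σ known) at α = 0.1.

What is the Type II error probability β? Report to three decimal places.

β ≈ 0.259

Standardized effect: d = |μ_{strain X} − μ_{strain Y}| / σ = |2.4 − 2.93| / 0.59 = 0.8983
Noncentrality parameter: δ = d·√(n/2) = 0.8983 × √(13/2) = 2.2902
Two-sided α = 0.1 → critical value z_{0.05} = 1.645.
Power = Φ(δ − 1.645) + Φ(−δ − 1.645) = Φ(0.645) + Φ(-3.935) = 0.7407 + 0.0000 = 0.7407.
Type II error: β = 1 − power = 1 − 0.7407 = 0.2593.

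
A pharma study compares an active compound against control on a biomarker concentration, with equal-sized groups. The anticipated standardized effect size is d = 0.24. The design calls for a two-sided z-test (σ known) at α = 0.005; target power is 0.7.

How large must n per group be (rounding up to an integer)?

Set Φ(δ − 2.807) = 0.7; then δ − 2.807 = Φ⁻¹(0.7) = 0.524, giving δ = 3.331.
(The Φ(−δ − z_{α/2}) term is vanishingly small for δ > 0 and is dropped in the standard sample-size formula.)
δ = d·√(n/2) ⇒ n = 2(δ/d)² = 2 × (3.331 / 0.24)² = 385.36.
Rounding up, n = 386 per group.

n = 386 per group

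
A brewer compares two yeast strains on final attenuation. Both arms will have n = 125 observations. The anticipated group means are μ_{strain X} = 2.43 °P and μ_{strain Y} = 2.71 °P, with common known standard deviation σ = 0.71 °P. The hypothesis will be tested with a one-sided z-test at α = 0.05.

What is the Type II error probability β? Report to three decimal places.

Standardized effect: d = |μ_{strain X} − μ_{strain Y}| / σ = |2.43 − 2.71| / 0.71 = 0.3944
Noncentrality parameter: δ = d·√(n/2) = 0.3944 × √(125/2) = 3.1177
Critical value for a one-sided test at α = 0.05: z_α = 1.645.
Power = Φ(δ − 1.645) = Φ(1.473) = 0.9296.
Type II error: β = 1 − power = 1 − 0.9296 = 0.0704.

β ≈ 0.070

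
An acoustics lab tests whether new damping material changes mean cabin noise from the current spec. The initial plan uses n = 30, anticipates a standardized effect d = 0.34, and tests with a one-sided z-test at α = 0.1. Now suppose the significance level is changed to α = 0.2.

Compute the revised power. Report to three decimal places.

Power ≈ 0.846

δ = d·√n = 0.34 × √30 = 1.8623 (unchanged). New critical value: z_{0.2} = 0.842.
Revised power = Φ(δ − 0.842) = Φ(1.021) = 0.8463.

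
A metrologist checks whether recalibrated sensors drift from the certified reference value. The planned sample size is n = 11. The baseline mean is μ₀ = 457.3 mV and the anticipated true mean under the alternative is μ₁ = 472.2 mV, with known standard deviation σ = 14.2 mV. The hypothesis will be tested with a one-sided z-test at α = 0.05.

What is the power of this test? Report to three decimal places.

Power ≈ 0.967

Standardized effect: d = |μ₁ − μ₀| / σ = |472.2 − 457.3| / 14.2 = 1.0493
Noncentrality parameter: δ = d·√n = 1.0493 × √11 = 3.4801
One-sided α = 0.05 → critical value z_{0.05} = 1.645.
Power = Φ(δ − 1.645) = Φ(1.835) = 0.9668.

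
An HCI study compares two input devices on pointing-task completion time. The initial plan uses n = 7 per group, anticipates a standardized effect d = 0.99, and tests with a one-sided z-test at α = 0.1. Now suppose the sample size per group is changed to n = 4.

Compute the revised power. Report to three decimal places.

Power ≈ 0.547

With n = 4 per group: δ = d·√(n/2) = 0.99 × √(4/2) = 1.4001. Critical value z_{0.1} = 1.282.
Revised power = P(Z > 1.282 − δ) = Φ(0.119) = 0.5472.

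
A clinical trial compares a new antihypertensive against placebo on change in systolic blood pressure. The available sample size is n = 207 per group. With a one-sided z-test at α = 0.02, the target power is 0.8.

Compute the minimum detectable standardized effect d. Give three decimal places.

d ≈ 0.285

Need Φ(δ − 2.054) = 0.8, so δ = 2.054 + 0.842 = 2.895.
δ = d·√(n/2) ⇒ d = δ/√(n/2) = 2.895/√(207/2) = 0.2846.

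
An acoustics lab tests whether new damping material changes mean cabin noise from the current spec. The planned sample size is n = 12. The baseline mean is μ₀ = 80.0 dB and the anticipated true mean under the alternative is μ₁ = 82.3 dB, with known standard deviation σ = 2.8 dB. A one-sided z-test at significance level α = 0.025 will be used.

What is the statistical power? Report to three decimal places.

Power ≈ 0.812

Standardized effect: d = |μ₁ − μ₀| / σ = |82.3 − 80.0| / 2.8 = 0.8214
Noncentrality parameter: δ = d·√n = 0.8214 × √12 = 2.8455
Critical value for a one-sided test at α = 0.025: z_α = 1.960.
Power = P(Z > 1.960 − δ) = Φ(0.886) = 0.8121.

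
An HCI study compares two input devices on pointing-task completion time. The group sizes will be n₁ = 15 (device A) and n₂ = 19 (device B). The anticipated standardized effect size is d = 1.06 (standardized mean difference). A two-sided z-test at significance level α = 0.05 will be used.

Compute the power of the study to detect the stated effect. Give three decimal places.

Noncentrality parameter: δ = d / √(1/n₁ + 1/n₂) = 1.06 / √(1/15 + 1/19) = 3.0689
Two-sided α = 0.05 → critical value z_{0.025} = 1.960.
Power = Φ(δ − 1.960) + Φ(−δ − 1.960) = Φ(1.109) + Φ(-5.029) = 0.8663 + 0.0000 = 0.8663.

Power ≈ 0.866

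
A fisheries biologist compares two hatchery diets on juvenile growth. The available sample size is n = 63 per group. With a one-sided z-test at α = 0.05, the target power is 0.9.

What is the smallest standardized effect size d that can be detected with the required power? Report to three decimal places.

Required noncentrality: δ = z_{0.05} + z_{0.10} = 1.645 + 1.282 = 2.926.
δ = d·√(n/2) ⇒ d = δ/√(n/2) = 2.926/√(63/2) = 0.5214.

d ≈ 0.521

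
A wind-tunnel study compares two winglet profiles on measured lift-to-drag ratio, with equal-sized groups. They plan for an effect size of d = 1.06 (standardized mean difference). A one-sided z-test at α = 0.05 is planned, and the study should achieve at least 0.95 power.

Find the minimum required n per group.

n = 20 per group

Set Φ(δ − 1.645) = 0.95; then δ − 1.645 = Φ⁻¹(0.95) = 1.645, giving δ = 3.290.
δ = d·√(n/2) ⇒ n = 2(δ/d)² = 2 × (3.290 / 1.06)² = 19.26.
Round up to the next whole unit.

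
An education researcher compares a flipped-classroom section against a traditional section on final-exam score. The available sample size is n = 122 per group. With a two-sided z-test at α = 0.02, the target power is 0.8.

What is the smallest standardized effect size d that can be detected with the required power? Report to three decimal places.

d ≈ 0.406

Need Φ(δ − 2.326) = 0.8, so δ = 2.326 + 0.842 = 3.168.
(The second rejection-region term Φ(−δ − z_{α/2}) is negligible and dropped.)
δ = d·√(n/2) ⇒ d = δ/√(n/2) = 3.168/√(122/2) = 0.4056.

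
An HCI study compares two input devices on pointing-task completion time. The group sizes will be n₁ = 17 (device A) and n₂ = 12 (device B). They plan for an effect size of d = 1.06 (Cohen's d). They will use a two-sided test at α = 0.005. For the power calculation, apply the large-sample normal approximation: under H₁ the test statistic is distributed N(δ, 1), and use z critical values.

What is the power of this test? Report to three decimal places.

Noncentrality parameter: δ = d / √(1/n₁ + 1/n₂) = 1.06 / √(1/17 + 1/12) = 2.8114
Critical value for a two-sided test at α = 0.005: z_{α/2} = 2.807.
Power = Φ(δ − 2.807) + Φ(−δ − 2.807) = Φ(0.004) + Φ(-5.618) = 0.5017 + 0.0000 = 0.5017.

Power ≈ 0.502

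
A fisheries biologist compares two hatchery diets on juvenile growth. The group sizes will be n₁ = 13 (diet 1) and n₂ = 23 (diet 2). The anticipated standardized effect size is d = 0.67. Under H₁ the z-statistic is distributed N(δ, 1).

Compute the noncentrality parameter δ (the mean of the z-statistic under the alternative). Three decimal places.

The noncentrality parameter scales effect size by the design's sample-size factor: δ = d / √(1/n₁ + 1/n₂) = 0.67 / √(1/13 + 1/23) = 1.9309

δ ≈ 1.931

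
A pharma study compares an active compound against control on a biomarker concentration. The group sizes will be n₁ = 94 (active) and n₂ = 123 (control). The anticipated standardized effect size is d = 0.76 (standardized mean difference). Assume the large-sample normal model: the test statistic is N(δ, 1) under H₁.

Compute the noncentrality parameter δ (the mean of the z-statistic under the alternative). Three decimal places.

δ ≈ 5.548

The noncentrality parameter scales effect size by the design's sample-size factor: δ = d / √(1/n₁ + 1/n₂) = 0.76 / √(1/94 + 1/123) = 5.5475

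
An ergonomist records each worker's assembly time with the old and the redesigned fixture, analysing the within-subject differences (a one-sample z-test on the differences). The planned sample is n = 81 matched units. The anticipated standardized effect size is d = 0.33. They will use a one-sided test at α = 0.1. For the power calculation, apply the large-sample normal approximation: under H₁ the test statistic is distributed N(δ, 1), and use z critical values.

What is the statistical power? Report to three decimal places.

Noncentrality parameter: δ = d·√n = 0.33 × √81 = 2.9700
One-sided α = 0.1 → critical value z_{0.1} = 1.282.
Power = P(Z > 1.282 − δ) = Φ(1.688) = 0.9543.

Power ≈ 0.954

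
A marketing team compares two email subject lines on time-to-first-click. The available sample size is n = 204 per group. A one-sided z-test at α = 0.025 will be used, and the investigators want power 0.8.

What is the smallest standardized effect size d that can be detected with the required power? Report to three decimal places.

Need Φ(δ − 1.960) = 0.8, so δ = 1.960 + 0.842 = 2.802.
δ = d·√(n/2) ⇒ d = δ/√(n/2) = 2.802/√(204/2) = 0.2774.

d ≈ 0.277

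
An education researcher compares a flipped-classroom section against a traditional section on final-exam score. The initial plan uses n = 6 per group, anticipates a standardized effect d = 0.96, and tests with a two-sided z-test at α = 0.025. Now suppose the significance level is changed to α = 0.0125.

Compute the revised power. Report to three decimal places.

δ = d·√(n/2) = 0.96 × √(6/2) = 1.6628 (unchanged). New critical value: z_{0.0063} = 2.498.
Revised power = Φ(δ − 2.498) + Φ(−δ − 2.498) = Φ(-0.835) + Φ(-4.160) = 0.2019 + 0.0000 = 0.2019.

Power ≈ 0.202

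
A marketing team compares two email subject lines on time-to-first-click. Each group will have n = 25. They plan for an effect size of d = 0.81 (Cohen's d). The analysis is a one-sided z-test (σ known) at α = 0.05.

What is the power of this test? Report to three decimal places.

Noncentrality parameter: δ = d·√(n/2) = 0.81 × √(25/2) = 2.8638
Critical value for a one-sided test at α = 0.05: z_α = 1.645.
Power = Φ(δ − 1.645) = Φ(1.219) = 0.8886.

Power ≈ 0.889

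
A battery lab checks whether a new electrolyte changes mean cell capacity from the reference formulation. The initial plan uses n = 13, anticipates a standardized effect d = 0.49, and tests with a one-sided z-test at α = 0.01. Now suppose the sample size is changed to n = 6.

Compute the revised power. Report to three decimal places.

With n = 6: δ = d·√n = 0.49 × √6 = 1.2002. Critical value z_{0.01} = 2.326.
Revised power = Φ(δ − 2.326) = Φ(-1.126) = 0.1301.

Power ≈ 0.130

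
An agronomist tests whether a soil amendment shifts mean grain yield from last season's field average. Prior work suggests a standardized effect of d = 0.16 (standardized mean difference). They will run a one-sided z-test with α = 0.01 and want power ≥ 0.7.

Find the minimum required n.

n = 318

For power 0.7 need Φ(δ − z_{0.01}) = 0.7, so δ = z_{0.01} + z_{0.30} = 2.326 + 0.524 = 2.851.
δ = d·√n ⇒ n = (δ/d)² = (2.851 / 0.16)² = 317.45.
Round up to the next whole unit.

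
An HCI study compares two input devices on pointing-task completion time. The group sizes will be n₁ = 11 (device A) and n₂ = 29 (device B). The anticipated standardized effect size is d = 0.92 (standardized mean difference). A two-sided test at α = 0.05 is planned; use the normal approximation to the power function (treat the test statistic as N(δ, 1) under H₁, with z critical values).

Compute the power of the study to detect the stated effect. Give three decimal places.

Power ≈ 0.738

Noncentrality parameter: λ = d / √(1/n₁ + 1/n₂) = 0.92 / √(1/11 + 1/29) = 2.5981
Critical value for a two-sided test at α = 0.05: z_{α/2} = 1.960.
Power = Φ(λ − 1.960) + Φ(−λ − 1.960) = Φ(0.638) + Φ(-4.558) = 0.7383 + 0.0000 = 0.7383.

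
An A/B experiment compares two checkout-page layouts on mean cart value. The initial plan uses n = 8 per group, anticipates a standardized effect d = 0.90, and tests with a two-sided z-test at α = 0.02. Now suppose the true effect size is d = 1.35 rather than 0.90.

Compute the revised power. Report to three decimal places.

With d = 1.35: δ = d·√(n/2) = 1.35 × √(8/2) = 2.7000. Critical value z_{0.01} = 2.326.
Revised power = Φ(δ − 2.326) + Φ(−δ − 2.326) = Φ(0.374) + Φ(-5.026) = 0.6457 + 0.0000 = 0.6457.

Power ≈ 0.646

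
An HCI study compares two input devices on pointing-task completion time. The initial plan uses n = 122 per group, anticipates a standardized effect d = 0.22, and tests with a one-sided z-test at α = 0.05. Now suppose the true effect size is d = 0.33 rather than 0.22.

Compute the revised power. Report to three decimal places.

With d = 0.33: δ = d·√(n/2) = 0.33 × √(122/2) = 2.5774. Critical value z_{0.05} = 1.645.
Revised power = P(Z > 1.645 − δ) = Φ(0.933) = 0.8245.

Power ≈ 0.824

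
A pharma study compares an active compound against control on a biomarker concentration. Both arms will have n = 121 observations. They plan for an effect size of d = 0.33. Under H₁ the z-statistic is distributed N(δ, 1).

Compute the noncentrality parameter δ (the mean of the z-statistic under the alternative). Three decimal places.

δ ≈ 2.567

δ = d·√(n/2) = 0.33 × √(121/2) = 2.5668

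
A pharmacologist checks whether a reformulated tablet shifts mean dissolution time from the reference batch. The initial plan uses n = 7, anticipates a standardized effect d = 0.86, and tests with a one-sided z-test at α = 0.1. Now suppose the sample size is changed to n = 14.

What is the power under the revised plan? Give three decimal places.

Power ≈ 0.974

With n = 14: δ = d·√n = 0.86 × √14 = 3.2178. Critical value z_{0.1} = 1.282.
Revised power = Φ(δ − 1.282) = Φ(1.936) = 0.9736.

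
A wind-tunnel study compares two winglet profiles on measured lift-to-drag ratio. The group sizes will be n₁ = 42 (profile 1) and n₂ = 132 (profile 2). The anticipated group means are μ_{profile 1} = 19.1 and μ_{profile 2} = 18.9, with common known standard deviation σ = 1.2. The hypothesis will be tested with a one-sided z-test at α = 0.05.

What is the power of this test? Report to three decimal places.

Standardized effect: d = |μ_{profile 1} − μ_{profile 2}| / σ = |19.1 − 18.9| / 1.2 = 0.1667
Noncentrality parameter: δ = d / √(1/n₁ + 1/n₂) = 0.1667 / √(1/42 + 1/132) = 0.9408
Critical value for a one-sided test at α = 0.05: z_α = 1.645.
Power = P(Z > 1.645 − δ) = Φ(-0.704) = 0.2407.

Power ≈ 0.241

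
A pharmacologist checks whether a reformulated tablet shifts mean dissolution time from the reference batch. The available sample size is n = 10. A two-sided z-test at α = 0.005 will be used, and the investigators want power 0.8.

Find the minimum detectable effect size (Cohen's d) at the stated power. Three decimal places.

Required noncentrality: δ = z_{0.0025} + z_{0.20} = 2.807 + 0.842 = 3.649.
(The second rejection-region term Φ(−δ − z_{α/2}) is negligible and dropped.)
δ = d·√n ⇒ d = δ/√n = 3.649/√10 = 1.1538.

d ≈ 1.154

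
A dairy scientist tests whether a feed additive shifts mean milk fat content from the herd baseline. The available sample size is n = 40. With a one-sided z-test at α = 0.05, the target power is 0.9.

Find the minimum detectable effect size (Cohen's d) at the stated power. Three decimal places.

d ≈ 0.463

Need Φ(δ − 1.645) = 0.9, so δ = 1.645 + 1.282 = 2.926.
δ = d·√n ⇒ d = δ/√n = 2.926/√40 = 0.4627.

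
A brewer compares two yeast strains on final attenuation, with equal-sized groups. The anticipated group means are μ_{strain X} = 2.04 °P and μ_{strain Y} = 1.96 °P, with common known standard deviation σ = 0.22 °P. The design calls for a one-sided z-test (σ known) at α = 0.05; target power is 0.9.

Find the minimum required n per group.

Standardized effect: d = |μ_{strain X} − μ_{strain Y}| / σ = |2.04 − 1.96| / 0.22 = 0.3636
For power 0.9 need Φ(δ − z_{0.05}) = 0.9, so δ = z_{0.05} + z_{0.10} = 1.645 + 1.282 = 2.926.
δ = d·√(n/2) ⇒ n = 2(δ/d)² = 2 × (2.926 / 0.3636)² = 129.53.
Rounding up, n = 130 per group.

n = 130 per group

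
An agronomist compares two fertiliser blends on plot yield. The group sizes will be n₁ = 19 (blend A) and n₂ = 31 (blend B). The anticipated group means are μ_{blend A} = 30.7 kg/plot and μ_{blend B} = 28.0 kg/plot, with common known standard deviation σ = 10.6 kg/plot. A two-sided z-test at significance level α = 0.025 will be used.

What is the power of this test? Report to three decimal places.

Standardized effect: d = |μ_{blend A} − μ_{blend B}| / σ = |30.7 − 28.0| / 10.6 = 0.2547
Noncentrality parameter: δ = d / √(1/n₁ + 1/n₂) = 0.2547 / √(1/19 + 1/31) = 0.8742
Critical value for a two-sided test at α = 0.025: z_{α/2} = 2.241.
Power = Φ(δ − 2.241) + Φ(−δ − 2.241) = Φ(-1.367) + Φ(-3.116) = 0.0858 + 0.0009 = 0.0867.

Power ≈ 0.087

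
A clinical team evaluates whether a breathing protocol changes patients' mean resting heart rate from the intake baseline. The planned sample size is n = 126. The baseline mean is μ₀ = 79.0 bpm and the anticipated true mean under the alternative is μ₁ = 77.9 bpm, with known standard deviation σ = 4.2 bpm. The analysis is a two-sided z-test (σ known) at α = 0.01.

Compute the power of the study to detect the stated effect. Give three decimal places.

Power ≈ 0.642

Standardized effect: d = |μ₁ − μ₀| / σ = |77.9 − 79.0| / 4.2 = 0.2619
Noncentrality parameter: δ = d·√n = 0.2619 × √126 = 2.9399
Two-sided α = 0.01 → critical value z_{0.005} = 2.576.
Power = Φ(δ − 2.576) + Φ(−δ − 2.576) = Φ(0.364) + Φ(-5.516) = 0.6421 + 0.0000 = 0.6421.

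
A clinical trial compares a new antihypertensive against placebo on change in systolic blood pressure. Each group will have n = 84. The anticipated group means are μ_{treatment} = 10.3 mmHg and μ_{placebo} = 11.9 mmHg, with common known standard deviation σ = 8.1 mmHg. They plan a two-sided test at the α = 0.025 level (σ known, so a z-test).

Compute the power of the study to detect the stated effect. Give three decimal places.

Standardized effect: d = |μ_{treatment} − μ_{placebo}| / σ = |10.3 − 11.9| / 8.1 = 0.1975
Noncentrality parameter: δ = d·√(n/2) = 0.1975 × √(84/2) = 1.2801
Two-sided α = 0.025 → critical value z_{0.0125} = 2.241.
Power = Φ(δ − 2.241) + Φ(−δ − 2.241) = Φ(-0.961) + Φ(-3.522) = 0.1682 + 0.0002 = 0.1684.

Power ≈ 0.168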